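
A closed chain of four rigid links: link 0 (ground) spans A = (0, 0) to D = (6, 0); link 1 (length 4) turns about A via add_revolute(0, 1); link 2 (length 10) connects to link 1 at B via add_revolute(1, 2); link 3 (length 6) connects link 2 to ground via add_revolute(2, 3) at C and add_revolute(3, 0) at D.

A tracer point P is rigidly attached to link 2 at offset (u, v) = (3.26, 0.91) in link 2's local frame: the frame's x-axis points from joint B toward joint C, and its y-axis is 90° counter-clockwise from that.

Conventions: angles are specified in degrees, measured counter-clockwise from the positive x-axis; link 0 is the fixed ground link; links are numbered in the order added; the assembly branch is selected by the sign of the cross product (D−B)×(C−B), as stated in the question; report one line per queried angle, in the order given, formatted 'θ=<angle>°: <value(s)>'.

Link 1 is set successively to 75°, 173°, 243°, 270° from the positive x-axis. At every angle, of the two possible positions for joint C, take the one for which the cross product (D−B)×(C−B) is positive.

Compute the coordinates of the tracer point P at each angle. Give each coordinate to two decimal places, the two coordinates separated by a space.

A=(0,0), D=(6.00,0)
θ=75°: B = A + 4.00·(cos75°, sin75°) = (1.0353, 3.8637)
θ=75°: |BD| = 6.2910
θ=75°: circle(B,10.00) ∩ circle(D,6.00): a=8.2321, h=5.6773
θ=75°:   candidates: C₊=(11.0187,3.2883) cross=35.716; C₋=(4.0451,-5.6726) cross=-35.716
θ=75°:   branch + wants cross > 0 → take C=(11.0187,3.2883) (cross=35.716)
θ=75°: ex = (C−B)/|BC| = (0.9983,-0.0575); ey = (0.0575,0.9983)
θ=75°: P = B + 3.26·ex + 0.91·ey = (4.3422,4.5846)
θ=173°: B = A + 4.00·(cos173°, sin173°) = (-3.9702, 0.4875)
θ=173°: |BD| = 9.9821
θ=173°: circle(B,10.00) ∩ circle(D,6.00): a=8.1968, h=5.7282
θ=173°:   candidates: C₊=(4.4966,5.8086) cross=57.180; C₋=(3.9371,-5.6342) cross=-57.180
θ=173°:   branch + wants cross > 0 → take C=(4.4966,5.8086) (cross=57.180)
θ=173°: ex = (C−B)/|BC| = (0.8467,0.5321); ey = (-0.5321,0.8467)
θ=173°: P = B + 3.26·ex + 0.91·ey = (-1.6942,2.9926)
θ=243°: B = A + 4.00·(cos243°, sin243°) = (-1.8160, -3.5640)
θ=243°: |BD| = 8.5902
θ=243°: circle(B,10.00) ∩ circle(D,6.00): a=8.0203, h=5.9729
θ=243°:   candidates: C₊=(3.0033,5.1981) cross=51.308; C₋=(7.9596,-5.6710) cross=-51.308
θ=243°:   branch + wants cross > 0 → take C=(3.0033,5.1981) (cross=51.308)
θ=243°: ex = (C−B)/|BC| = (0.4819,0.8762); ey = (-0.8762,0.4819)
θ=243°: P = B + 3.26·ex + 0.91·ey = (-1.0422,-0.2690)
θ=270°: B = A + 4.00·(cos270°, sin270°) = (-0.0000, -4.0000)
θ=270°: |BD| = 7.2111
θ=270°: circle(B,10.00) ∩ circle(D,6.00): a=8.0432, h=5.9420
θ=270°:   candidates: C₊=(3.3963,5.4056) cross=42.849; C₋=(9.9884,-4.4825) cross=-42.849
θ=270°:   branch + wants cross > 0 → take C=(3.3963,5.4056) (cross=42.849)
θ=270°: ex = (C−B)/|BC| = (0.3396,0.9406); ey = (-0.9406,0.3396)
θ=270°: P = B + 3.26·ex + 0.91·ey = (0.2513,-0.6247)

θ=75°: 4.34 4.58
θ=173°: -1.69 2.99
θ=243°: -1.04 -0.27
θ=270°: 0.25 -0.62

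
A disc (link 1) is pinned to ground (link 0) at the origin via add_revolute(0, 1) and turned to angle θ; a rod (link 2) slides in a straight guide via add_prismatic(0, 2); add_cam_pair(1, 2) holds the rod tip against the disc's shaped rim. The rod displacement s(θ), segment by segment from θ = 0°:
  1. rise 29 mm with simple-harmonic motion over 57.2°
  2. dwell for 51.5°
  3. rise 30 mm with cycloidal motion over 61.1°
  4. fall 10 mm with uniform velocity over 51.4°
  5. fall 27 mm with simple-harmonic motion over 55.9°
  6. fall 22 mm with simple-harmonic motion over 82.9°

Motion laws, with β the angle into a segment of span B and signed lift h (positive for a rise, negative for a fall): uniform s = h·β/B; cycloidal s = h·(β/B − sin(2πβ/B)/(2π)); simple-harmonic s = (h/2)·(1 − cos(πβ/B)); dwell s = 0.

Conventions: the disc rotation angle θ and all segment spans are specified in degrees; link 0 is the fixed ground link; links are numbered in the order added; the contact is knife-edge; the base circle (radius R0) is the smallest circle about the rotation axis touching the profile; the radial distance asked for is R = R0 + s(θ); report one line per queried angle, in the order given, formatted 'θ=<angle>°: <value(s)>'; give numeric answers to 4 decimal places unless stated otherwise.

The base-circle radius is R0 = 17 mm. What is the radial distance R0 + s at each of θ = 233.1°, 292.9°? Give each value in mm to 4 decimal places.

segment 1 (0° to 57.2°, simple-harmonic, h = 29) is passed completely: s = 0.0000 + (29) = 29.0000
segment 2 (57.2° to 108.7°, dwell): s unchanged at 29.0000
segment 3 (108.7° to 169.8°, cycloidal, h = 30) is passed completely: s = 29.0000 + (30) = 59.0000
segment 4 (169.8° to 221.2°, uniform, h = -10) is passed completely: s = 59.0000 + (-10) = 49.0000
θ = 233.1° falls in segment 5 (221.2° to 277.1°, simple-harmonic, h = -27): β = 233.1 − 221.2 = 11.9°, B = 55.9°; Δs = -27/2·(1 − cos(π·0.2129)) = -2.9082; s = 49.0000 − 2.9082 = 46.0918
segment 5 (221.2° to 277.1°, simple-harmonic, h = -27) is passed completely: s = 49.0000 + (-27) = 22.0000
θ = 292.9° falls in segment 6 (277.1° to 360°, simple-harmonic, h = -22): β = 292.9 − 277.1 = 15.8°, B = 82.9°; Δs = -22/2·(1 − cos(π·0.1906)) = -1.9136; s = 22.0000 − 1.9136 = 20.0864
θ=233.1°: R = R0 + s = 17 + 46.0918 = 63.0918
θ=292.9°: R = R0 + s = 17 + 20.0864 = 37.0864

θ=233.1°: 63.0918
θ=292.9°: 37.0864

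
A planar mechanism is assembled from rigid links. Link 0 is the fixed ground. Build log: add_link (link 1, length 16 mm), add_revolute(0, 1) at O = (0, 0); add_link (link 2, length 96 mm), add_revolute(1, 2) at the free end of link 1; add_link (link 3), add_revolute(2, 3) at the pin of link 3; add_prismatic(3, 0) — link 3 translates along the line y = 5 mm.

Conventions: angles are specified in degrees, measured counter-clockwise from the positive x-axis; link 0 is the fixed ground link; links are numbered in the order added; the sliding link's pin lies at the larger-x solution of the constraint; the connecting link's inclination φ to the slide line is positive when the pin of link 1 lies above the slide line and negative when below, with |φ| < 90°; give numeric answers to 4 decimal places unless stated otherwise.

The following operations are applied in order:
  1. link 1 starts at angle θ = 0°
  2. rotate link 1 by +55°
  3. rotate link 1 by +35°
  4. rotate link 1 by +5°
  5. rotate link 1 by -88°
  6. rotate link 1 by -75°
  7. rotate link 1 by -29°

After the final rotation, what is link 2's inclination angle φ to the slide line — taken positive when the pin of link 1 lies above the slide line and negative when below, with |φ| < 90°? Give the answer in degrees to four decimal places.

geometry: r = 16 mm, L = 96 mm, e = 5 mm; θ starts at 0°
rotate link 1 by +55°: θ ← 0° +55° = 55°
rotate link 1 by +35°: θ ← 55° +35° = 90°
rotate link 1 by +5°: θ ← 90° +5° = 95°
rotate link 1 by -88°: θ ← 95° -88° = 7°
rotate link 1 by -75°: θ ← 7° -75° = -68°
rotate link 1 by -29°: θ ← -68° -29° = -97°
h = r sin θ − e = -15.880738 − 5 = -20.880738
sin φ = h / L = -20.880738 / 96 = -0.21750769
φ = arcsin(-0.21750769) = -12.562690°

-12.5627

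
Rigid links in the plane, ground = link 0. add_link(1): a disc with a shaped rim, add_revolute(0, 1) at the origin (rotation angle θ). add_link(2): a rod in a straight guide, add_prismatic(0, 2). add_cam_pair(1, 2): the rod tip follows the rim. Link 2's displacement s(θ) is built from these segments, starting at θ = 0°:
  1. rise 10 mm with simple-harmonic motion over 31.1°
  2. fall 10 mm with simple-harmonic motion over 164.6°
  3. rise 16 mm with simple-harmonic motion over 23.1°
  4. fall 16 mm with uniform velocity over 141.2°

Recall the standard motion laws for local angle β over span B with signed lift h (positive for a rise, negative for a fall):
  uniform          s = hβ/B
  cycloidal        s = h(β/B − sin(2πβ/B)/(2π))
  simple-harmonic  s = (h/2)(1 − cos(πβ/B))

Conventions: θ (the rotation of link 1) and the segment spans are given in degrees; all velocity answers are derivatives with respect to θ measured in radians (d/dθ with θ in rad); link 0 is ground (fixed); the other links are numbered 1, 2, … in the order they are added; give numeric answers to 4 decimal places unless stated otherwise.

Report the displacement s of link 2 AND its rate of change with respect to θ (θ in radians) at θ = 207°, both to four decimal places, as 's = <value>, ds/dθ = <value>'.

segment 1 (0° to 31.1°, simple-harmonic, h = 10) is passed completely: s = 0.0000 + (10) = 10.0000
segment 2 (31.1° to 195.7°, simple-harmonic, h = -10) is passed completely: s = 10.0000 + (-10) = 0.0000
θ = 207° falls in segment 3 (195.7° to 218.8°, simple-harmonic, h = 16): β = 207 − 195.7 = 11.3°, B = 23.1°; Δs = 16/2·(1 − cos(π·0.4892)) = 7.7281; s = 0.0000 + 7.7281 = 7.7281
velocity in seg [195.7°–218.8°] (simple-harmonic), θ in radians: β = 11.3° = 0.1972 rad, B = 23.1° = 0.4032 rad; ds/dθ = (πh/(2B)) sin(πβ/B) = (π·16/(2·0.4032)) sin(π·0.4892) = 62.301635 mm/rad

s = 7.7281, ds/dθ = 62.3016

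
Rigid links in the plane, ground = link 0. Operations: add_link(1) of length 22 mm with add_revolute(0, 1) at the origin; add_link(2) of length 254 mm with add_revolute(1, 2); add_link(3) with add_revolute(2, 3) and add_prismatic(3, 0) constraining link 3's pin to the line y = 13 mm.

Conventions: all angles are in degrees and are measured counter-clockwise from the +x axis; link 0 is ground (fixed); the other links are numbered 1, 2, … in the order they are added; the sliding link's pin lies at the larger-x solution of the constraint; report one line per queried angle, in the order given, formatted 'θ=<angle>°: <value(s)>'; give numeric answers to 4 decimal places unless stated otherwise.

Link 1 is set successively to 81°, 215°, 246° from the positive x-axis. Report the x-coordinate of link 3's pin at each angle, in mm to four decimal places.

geometry: r = 22 mm, L = 254 mm, e = 13 mm
θ=81°: crank pin P = (r cos θ, r sin θ) = (3.441558, 21.729143)
θ=81°: h = r sin θ − e = 21.729143 − 13 = 8.729143
θ=81°: x = r cos θ + √(L² − h²) = 3.441558 + 253.849960 = 257.291518
θ=215°: crank pin P = (r cos θ, r sin θ) = (-18.021345, -12.618682)
θ=215°: h = r sin θ − e = -12.618682 − 13 = -25.618682
θ=215°: x = r cos θ + √(L² − h²) = -18.021345 + 252.704735 = 234.683390
θ=246°: crank pin P = (r cos θ, r sin θ) = (-8.948206, -20.098000)
θ=246°: h = r sin θ − e = -20.098000 − 13 = -33.098000
θ=246°: x = r cos θ + √(L² − h²) = -8.948206 + 251.834315 = 242.886109

θ=81°: 257.2915
θ=215°: 234.6834
θ=246°: 242.8861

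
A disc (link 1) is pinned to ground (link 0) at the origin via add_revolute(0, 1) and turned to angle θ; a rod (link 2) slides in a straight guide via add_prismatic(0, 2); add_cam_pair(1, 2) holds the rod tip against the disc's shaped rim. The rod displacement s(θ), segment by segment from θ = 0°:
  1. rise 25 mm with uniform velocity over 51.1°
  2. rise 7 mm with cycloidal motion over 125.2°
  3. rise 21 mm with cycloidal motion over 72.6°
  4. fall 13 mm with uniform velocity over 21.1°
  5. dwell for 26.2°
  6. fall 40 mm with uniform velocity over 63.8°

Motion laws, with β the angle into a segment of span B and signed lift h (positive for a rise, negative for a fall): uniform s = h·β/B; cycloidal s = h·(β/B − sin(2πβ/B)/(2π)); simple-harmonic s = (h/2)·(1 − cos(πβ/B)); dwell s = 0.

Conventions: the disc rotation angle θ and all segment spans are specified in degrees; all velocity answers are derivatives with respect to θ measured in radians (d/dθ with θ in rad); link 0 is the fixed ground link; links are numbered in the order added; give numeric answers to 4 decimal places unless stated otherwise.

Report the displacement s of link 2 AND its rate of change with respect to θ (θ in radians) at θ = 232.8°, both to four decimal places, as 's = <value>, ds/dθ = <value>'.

segment 1 (0° to 51.1°, uniform, h = 25) is passed completely: s = 0.0000 + (25) = 25.0000
segment 2 (51.1° to 176.3°, cycloidal, h = 7) is passed completely: s = 25.0000 + (7) = 32.0000
θ = 232.8° falls in segment 3 (176.3° to 248.9°, cycloidal, h = 21): β = 232.8 − 176.3 = 56.5°, B = 72.6°; Δs = 21·(0.7782 − sin(2π·0.7782)/(2π)) = 19.6328; s = 32.0000 + 19.6328 = 51.6328
velocity in seg [176.3°–248.9°] (cycloidal), θ in radians: β = 56.5° = 0.9861 rad, B = 72.6° = 1.2671 rad; ds/dθ = (h/B)(1 − cos(2πβ/B)) = (21/1.2671)(1 − cos(2π·0.7782)) = 13.648188 mm/rad

s = 51.6328, ds/dθ = 13.6482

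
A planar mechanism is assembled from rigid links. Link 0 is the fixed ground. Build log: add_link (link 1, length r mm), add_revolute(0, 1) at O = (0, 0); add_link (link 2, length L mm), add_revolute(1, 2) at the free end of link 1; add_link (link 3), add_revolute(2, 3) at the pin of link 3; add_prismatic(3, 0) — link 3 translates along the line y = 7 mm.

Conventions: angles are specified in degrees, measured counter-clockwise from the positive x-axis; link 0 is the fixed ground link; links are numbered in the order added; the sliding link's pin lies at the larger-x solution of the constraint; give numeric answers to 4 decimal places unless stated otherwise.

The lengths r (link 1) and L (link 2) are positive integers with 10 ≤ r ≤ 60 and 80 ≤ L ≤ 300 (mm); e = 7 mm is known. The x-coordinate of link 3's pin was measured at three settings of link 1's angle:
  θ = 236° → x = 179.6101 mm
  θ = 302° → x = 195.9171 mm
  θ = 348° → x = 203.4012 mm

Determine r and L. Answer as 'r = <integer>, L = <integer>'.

constraint per measurement: (x − r cos θ)² + (r sin θ − e)² = L²
subtracting the θ₁ and θ₂ equations cancels the r² and L² terms:
r = (x₁² − x₂²) / (2[(x₁cos θ₁ + e sin θ₁) − (x₂cos θ₂ + e sin θ₂)]) = 15.0000 → r = 15
L² = (x₁ − r cos θ₁)² + (r sin θ₁ − e)² = 35720.9867 → L = 189.0000 → L = 189
check at θ₃=348°: x = 203.4012 (printed 203.4012) ✓

r = 15, L = 189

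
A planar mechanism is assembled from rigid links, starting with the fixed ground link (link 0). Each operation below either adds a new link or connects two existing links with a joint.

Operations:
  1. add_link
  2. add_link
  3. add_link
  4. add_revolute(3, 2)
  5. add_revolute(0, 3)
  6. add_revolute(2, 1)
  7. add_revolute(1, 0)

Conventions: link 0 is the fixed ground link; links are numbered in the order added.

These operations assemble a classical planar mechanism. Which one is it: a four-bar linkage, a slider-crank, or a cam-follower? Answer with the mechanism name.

links: 4 (incl. ground); joints: 4 revolute, 0 prismatic, 0 higher (cam) pair, forming one closed loop
4 links in a single 4R loop → four-bar linkage

four-bar linkage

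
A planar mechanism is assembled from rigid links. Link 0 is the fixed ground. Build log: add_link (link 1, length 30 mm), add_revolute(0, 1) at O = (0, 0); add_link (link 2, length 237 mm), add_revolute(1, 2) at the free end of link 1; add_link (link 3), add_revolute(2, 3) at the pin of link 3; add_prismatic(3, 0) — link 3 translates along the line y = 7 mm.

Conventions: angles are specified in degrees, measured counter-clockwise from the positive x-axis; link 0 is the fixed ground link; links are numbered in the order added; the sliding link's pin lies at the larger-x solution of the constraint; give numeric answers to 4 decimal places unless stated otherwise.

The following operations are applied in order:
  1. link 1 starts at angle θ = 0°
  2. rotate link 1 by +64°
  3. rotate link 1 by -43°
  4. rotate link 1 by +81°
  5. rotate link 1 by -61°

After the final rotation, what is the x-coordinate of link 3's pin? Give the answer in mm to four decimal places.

geometry: r = 30 mm, L = 237 mm, e = 7 mm; θ starts at 0°
rotate link 1 by +64°: θ ← 0° +64° = 64°
rotate link 1 by -43°: θ ← 64° -43° = 21°
rotate link 1 by +81°: θ ← 21° +81° = 102°
rotate link 1 by -61°: θ ← 102° -61° = 41°
crank pin P = (r cos θ, r sin θ) = (22.641287, 19.681771)
h = r sin θ − e = 19.681771 − 7 = 12.681771
x = r cos θ + √(L² − h²) = 22.641287 + 236.660459 = 259.301746

259.3017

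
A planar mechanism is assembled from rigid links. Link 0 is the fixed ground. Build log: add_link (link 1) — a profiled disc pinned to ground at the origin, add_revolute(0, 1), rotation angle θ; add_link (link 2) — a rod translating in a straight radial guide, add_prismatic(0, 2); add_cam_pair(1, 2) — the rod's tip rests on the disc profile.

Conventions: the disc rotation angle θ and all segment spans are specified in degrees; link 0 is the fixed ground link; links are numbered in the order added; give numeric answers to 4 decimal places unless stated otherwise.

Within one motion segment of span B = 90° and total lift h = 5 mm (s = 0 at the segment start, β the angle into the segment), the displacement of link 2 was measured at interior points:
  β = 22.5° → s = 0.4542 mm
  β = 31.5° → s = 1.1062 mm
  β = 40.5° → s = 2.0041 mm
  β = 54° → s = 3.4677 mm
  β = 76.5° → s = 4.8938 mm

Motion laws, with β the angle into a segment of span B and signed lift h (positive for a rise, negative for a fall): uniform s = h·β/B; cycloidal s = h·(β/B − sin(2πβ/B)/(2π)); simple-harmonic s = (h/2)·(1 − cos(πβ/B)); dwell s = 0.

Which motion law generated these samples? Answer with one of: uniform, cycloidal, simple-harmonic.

candidates at β/B = r: uniform s = h·r (linear in β); cycloidal s = h·(r − sin(2πr)/(2π)); simple-harmonic s = (h/2)(1 − cos(πr))
β=22.5°: printed 0.4542 | uniform 1.2500, cycloidal 0.4542, simple-harmonic 0.7322
β=31.5°: printed 1.1062 | uniform 1.7500, cycloidal 1.1062, simple-harmonic 1.3650
β=40.5°: printed 2.0041 | uniform 2.2500, cycloidal 2.0041, simple-harmonic 2.1089
β=54°: printed 3.4677 | uniform 3.0000, cycloidal 3.4677, simple-harmonic 3.2725
β=76.5°: printed 4.8938 | uniform 4.2500, cycloidal 4.8938, simple-harmonic 4.7275
only one law matches every sample → cycloidal

cycloidal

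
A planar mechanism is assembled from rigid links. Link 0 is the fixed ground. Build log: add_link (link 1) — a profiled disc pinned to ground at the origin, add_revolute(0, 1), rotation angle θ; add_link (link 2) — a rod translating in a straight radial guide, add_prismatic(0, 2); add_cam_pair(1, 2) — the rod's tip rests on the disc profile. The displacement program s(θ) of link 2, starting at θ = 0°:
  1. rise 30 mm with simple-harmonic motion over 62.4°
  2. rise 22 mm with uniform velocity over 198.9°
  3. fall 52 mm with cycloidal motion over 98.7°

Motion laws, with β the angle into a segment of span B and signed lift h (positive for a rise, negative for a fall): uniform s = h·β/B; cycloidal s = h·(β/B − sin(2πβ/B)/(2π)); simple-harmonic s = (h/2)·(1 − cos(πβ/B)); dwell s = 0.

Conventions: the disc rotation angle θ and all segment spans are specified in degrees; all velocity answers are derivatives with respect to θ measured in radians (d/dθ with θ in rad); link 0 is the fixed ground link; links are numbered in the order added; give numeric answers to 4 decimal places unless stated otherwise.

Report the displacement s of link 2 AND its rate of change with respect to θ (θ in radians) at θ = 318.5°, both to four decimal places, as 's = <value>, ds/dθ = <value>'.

seg 1 [0°–62.4°] simple-harmonic, h=30: full span → s += 30 → s = 30.0000
seg 2 [62.4°–261.3°] uniform, h=22: full span → s += 22 → s = 52.0000
seg 3 [261.3°–360°] cycloidal, h=-52: θ=318.5° here. β=57.2, B=98.7. -52·(0.5795 − sin(2π·0.5795)/(2π)) = -34.1015 → s = 17.8985
velocity in seg [261.3°–360°] (cycloidal), θ in radians: β = 57.2° = 0.9983 rad, B = 98.7° = 1.7226 rad; ds/dθ = (h/B)(1 − cos(2πβ/B)) = ((-52)/1.7226)(1 − cos(2π·0.5795)) = -56.681089 mm/rad

s = 17.8985, ds/dθ = -56.6811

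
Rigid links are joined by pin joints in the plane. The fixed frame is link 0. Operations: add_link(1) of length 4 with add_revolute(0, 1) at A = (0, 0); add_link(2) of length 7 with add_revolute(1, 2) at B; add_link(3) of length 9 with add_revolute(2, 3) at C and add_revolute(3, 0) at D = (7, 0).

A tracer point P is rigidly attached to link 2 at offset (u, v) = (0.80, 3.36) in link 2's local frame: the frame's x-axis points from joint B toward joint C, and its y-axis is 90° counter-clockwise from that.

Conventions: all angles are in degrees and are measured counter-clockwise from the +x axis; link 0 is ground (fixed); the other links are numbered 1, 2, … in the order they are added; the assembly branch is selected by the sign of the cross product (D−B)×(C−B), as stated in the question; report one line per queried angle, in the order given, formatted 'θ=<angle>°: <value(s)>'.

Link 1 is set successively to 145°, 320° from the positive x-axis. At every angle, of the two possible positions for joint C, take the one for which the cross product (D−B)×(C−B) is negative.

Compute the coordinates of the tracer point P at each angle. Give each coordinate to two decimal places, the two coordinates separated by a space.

A=(0,0), D=(7.00,0)
θ=145°: B = A + 4.00·(cos145°, sin145°) = (-3.2766, 2.2943)
θ=145°: |BD| = 10.5296
θ=145°: circle(B,7.00) ∩ circle(D,9.00): a=3.7453, h=5.9138
θ=145°:   candidates: C₊=(1.6672,7.2499) cross=62.270; C₋=(-0.9099,-4.2935) cross=-62.270
θ=145°:   branch - wants cross < 0 → take C=(-0.9099,-4.2935) (cross=-62.270)
θ=145°: ex = (C−B)/|BC| = (0.3381,-0.9411); ey = (0.9411,0.3381)
θ=145°: P = B + 0.80·ex + 3.36·ey = (0.1560,2.6774)
θ=320°: B = A + 4.00·(cos320°, sin320°) = (3.0642, -2.5712)
θ=320°: |BD| = 4.7012
θ=320°: circle(B,7.00) ∩ circle(D,9.00): a=-1.0528, h=6.9204
θ=320°:   candidates: C₊=(-1.6020,2.6468) cross=32.534; C₋=(5.9677,-8.9406) cross=-32.534
θ=320°:   branch - wants cross < 0 → take C=(5.9677,-8.9406) (cross=-32.534)
θ=320°: ex = (C−B)/|BC| = (0.4148,-0.9099); ey = (0.9099,0.4148)
θ=320°: P = B + 0.80·ex + 3.36·ey = (6.4533,-1.9054)

θ=145°: 0.16 2.68
θ=320°: 6.45 -1.91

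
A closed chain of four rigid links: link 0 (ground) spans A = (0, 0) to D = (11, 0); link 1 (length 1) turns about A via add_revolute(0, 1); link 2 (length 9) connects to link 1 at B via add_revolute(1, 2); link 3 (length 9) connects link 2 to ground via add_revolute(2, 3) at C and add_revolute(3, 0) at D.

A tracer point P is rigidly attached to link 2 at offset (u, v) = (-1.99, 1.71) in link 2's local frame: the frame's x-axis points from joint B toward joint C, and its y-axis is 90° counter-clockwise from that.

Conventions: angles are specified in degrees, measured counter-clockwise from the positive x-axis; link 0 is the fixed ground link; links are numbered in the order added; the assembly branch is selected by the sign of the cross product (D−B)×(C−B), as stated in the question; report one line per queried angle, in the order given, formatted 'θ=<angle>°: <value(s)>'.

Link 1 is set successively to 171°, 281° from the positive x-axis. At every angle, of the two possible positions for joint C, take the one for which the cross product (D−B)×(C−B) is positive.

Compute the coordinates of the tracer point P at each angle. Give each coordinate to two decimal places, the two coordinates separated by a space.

A=(0,0), D=(11.00,0)
θ=171°: B = A + 1.00·(cos171°, sin171°) = (-0.9877, 0.1564)
θ=171°: |BD| = 11.9887
θ=171°: circle(B,9.00) ∩ circle(D,9.00): a=5.9944, h=6.7132
θ=171°:   candidates: C₊=(5.0938,6.7909) cross=80.483; C₋=(4.9186,-6.6345) cross=-80.483
θ=171°:   branch + wants cross > 0 → take C=(5.0938,6.7909) (cross=80.483)
θ=171°: ex = (C−B)/|BC| = (0.6757,0.7372); ey = (-0.7372,0.6757)
θ=171°: P = B + -1.99·ex + 1.71·ey = (-3.5929,-0.1550)
θ=281°: B = A + 1.00·(cos281°, sin281°) = (0.1908, -0.9816)
θ=281°: |BD| = 10.8537
θ=281°: circle(B,9.00) ∩ circle(D,9.00): a=5.4268, h=7.1798
θ=281°:   candidates: C₊=(4.9460,6.6596) cross=77.927; C₋=(6.2448,-7.6412) cross=-77.927
θ=281°:   branch + wants cross > 0 → take C=(4.9460,6.6596) (cross=77.927)
θ=281°: ex = (C−B)/|BC| = (0.5284,0.8490); ey = (-0.8490,0.5284)
θ=281°: P = B + -1.99·ex + 1.71·ey = (-2.3125,-1.7677)

θ=171°: -3.59 -0.16
θ=281°: -2.31 -1.77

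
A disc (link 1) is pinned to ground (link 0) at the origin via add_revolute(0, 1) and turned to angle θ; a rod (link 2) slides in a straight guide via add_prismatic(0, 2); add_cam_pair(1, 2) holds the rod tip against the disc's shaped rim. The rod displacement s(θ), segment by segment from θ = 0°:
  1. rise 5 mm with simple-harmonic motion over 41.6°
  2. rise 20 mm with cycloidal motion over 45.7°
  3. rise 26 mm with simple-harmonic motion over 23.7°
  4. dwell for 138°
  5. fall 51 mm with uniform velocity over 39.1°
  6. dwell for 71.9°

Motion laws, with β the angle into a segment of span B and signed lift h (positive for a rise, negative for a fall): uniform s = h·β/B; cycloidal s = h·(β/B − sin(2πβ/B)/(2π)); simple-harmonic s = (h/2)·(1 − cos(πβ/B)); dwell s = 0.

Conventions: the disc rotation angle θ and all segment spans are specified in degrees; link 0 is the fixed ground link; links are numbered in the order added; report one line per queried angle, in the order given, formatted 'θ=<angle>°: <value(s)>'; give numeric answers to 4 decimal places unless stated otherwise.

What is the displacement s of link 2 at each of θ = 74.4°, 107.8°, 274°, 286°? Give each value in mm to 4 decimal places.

segment 1 (0° to 41.6°, simple-harmonic, h = 5) is passed completely: s = 0.0000 + (5) = 5.0000
θ = 74.4° falls in segment 2 (41.6° to 87.3°, cycloidal, h = 20): β = 74.4 − 41.6 = 32.8°, B = 45.7°; Δs = 20·(0.7177 − sin(2π·0.7177)/(2π)) = 17.4724; s = 5.0000 + 17.4724 = 22.4724
segment 2 (41.6° to 87.3°, cycloidal, h = 20) is passed completely: s = 5.0000 + (20) = 25.0000
θ = 107.8° falls in segment 3 (87.3° to 111°, simple-harmonic, h = 26): β = 107.8 − 87.3 = 20.5°, B = 23.7°; Δs = 26/2·(1 − cos(π·0.8650)) = 24.8479; s = 25.0000 + 24.8479 = 49.8479
segment 3 (87.3° to 111°, simple-harmonic, h = 26) is passed completely: s = 25.0000 + (26) = 51.0000
segment 4 (111° to 249°, dwell): s unchanged at 51.0000
θ = 274° falls in segment 5 (249° to 288.1°, uniform, h = -51): β = 274 − 249 = 25°, B = 39.1°; Δs = -51·25/39.1 = -32.6087; s = 51.0000 − 32.6087 = 18.3913
θ = 286° falls in segment 5 (249° to 288.1°, uniform, h = -51): β = 286 − 249 = 37°, B = 39.1°; Δs = -51·37/39.1 = -48.2609; s = 51.0000 − 48.2609 = 2.7391

θ=74.4°: 22.4724
θ=107.8°: 49.8479
θ=274°: 18.3913
θ=286°: 2.7391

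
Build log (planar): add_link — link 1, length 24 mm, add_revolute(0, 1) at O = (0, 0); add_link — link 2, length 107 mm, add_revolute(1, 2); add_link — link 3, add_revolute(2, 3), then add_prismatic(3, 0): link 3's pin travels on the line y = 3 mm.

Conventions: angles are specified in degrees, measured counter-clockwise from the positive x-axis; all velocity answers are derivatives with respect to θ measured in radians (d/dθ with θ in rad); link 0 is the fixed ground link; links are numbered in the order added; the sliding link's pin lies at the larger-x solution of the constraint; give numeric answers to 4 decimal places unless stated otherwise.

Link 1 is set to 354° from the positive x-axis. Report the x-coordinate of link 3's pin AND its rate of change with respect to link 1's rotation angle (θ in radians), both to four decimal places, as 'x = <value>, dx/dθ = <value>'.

geometry: r = 24 mm, L = 107 mm, e = 3 mm
crank pin P = (r cos θ, r sin θ) = (23.868525, -2.508683)
h = r sin θ − e = -2.508683 − 3 = -5.508683
x = r cos θ + √(L² − h²) = 23.868525 + 106.858104 = 130.726630
dx/dθ = −r sin θ − h·r cos θ/√(L² − h²) (θ in radians; h = -5.508683) = 3.739139

x = 130.7266, dx/dθ = 3.7391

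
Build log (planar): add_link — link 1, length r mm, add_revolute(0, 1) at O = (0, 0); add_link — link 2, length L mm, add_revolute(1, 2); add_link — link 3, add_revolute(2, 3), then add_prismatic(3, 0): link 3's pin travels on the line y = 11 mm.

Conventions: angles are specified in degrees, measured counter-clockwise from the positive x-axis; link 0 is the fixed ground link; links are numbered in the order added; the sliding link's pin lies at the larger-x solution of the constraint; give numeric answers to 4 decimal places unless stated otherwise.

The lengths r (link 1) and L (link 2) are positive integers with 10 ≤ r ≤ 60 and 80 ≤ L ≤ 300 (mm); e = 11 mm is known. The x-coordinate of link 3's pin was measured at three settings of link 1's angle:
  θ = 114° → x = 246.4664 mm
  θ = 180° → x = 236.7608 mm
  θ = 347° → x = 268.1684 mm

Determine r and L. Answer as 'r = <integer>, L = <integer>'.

constraint per measurement: (x − r cos θ)² + (r sin θ − e)² = L²
subtracting the θ₁ and θ₂ equations cancels the r² and L² terms:
r = (x₁² − x₂²) / (2[(x₁cos θ₁ + e sin θ₁) − (x₂cos θ₂ + e sin θ₂)]) = 16.0000 → r = 16
L² = (x₁ − r cos θ₁)² + (r sin θ₁ − e)² = 64009.0196 → L = 253.0000 → L = 253
check at θ₃=347°: x = 268.1684 (printed 268.1684) ✓

r = 16, L = 253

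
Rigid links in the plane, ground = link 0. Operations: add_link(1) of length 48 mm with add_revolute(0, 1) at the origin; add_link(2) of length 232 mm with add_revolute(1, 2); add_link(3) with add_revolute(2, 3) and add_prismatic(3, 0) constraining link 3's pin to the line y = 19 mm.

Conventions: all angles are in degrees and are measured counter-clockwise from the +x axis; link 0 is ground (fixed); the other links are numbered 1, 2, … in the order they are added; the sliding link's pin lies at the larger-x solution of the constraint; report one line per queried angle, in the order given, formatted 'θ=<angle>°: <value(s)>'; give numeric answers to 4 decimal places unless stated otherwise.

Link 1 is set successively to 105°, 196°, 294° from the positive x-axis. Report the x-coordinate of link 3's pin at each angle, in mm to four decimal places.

geometry: r = 48 mm, L = 232 mm, e = 19 mm
θ=105°: crank pin P = (r cos θ, r sin θ) = (-12.423314, 46.364440)
θ=105°: h = r sin θ − e = 46.364440 − 19 = 27.364440
θ=105°: x = r cos θ + √(L² − h²) = -12.423314 + 230.380527 = 217.957213
θ=196°: crank pin P = (r cos θ, r sin θ) = (-46.140561, -13.230593)
θ=196°: h = r sin θ − e = -13.230593 − 19 = -32.230593
θ=196°: x = r cos θ + √(L² − h²) = -46.140561 + 229.750275 = 183.609714
θ=294°: crank pin P = (r cos θ, r sin θ) = (19.523359, -43.850182)
θ=294°: h = r sin θ − e = -43.850182 − 19 = -62.850182
θ=294°: x = r cos θ + √(L² − h²) = 19.523359 + 223.324550 = 242.847909

θ=105°: 217.9572
θ=196°: 183.6097
θ=294°: 242.8479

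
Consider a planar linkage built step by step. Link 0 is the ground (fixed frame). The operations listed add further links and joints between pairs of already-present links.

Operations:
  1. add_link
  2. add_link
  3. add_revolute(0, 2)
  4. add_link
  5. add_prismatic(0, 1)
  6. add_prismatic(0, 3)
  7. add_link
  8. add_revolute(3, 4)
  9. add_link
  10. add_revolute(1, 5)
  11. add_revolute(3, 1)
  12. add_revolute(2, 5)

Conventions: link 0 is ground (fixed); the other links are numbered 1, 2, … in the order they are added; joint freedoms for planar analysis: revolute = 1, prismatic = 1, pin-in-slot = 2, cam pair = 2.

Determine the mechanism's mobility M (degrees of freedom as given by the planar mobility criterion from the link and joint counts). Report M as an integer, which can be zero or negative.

(L,J1,J2)=(1,0,0); link0 fixed
link1: (2,0,0)
link2: (3,0,0)
R 0-2 [J1]: (3,1,0)
link3: (4,1,0)
P 0-1 [J1]: (4,2,0)
P 0-3 [J1]: (4,3,0)
link4: (5,3,0)
R 3-4 [J1]: (5,4,0)
link5: (6,4,0)
R 1-5 [J1]: (6,5,0)
R 3-1 [J1]: (6,6,0)
R 2-5 [J1]: (6,7,0)
Grübler: 3·5 − 2·7 − 0 = 1

M = 1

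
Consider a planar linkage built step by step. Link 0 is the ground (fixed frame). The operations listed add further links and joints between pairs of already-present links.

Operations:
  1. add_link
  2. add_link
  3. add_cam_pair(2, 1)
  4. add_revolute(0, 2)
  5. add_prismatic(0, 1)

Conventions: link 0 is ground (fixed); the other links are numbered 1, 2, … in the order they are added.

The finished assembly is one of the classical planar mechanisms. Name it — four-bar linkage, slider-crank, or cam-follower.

links: 3 (incl. ground); joints: 1 revolute, 1 prismatic, 1 higher (cam) pair, forming one closed loop
3 links, revolute + prismatic + higher pair in one loop → cam-follower

cam-follower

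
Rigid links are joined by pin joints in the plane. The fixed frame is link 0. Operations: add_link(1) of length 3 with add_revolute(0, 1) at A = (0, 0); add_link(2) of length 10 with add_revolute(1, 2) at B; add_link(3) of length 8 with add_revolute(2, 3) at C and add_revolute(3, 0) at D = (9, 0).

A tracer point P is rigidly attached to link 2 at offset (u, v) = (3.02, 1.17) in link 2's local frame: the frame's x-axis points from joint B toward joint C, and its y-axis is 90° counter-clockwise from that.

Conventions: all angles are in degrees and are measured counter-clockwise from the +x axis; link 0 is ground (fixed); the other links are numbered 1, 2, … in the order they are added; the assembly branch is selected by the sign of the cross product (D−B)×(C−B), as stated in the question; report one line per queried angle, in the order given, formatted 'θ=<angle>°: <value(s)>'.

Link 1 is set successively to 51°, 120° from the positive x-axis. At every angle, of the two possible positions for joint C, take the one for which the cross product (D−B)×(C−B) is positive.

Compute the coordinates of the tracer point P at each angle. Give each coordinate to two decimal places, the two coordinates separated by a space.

A=(0,0), D=(9.00,0)
θ=51°: B = A + 3.00·(cos51°, sin51°) = (1.8880, 2.3314)
θ=51°: |BD| = 7.4844
θ=51°: circle(B,10.00) ∩ circle(D,8.00): a=6.1472, h=7.8874
θ=51°:   candidates: C₊=(10.1863,7.9116) cross=59.033; C₋=(5.2723,-7.0785) cross=-59.033
θ=51°:   branch + wants cross > 0 → take C=(10.1863,7.9116) (cross=59.033)
θ=51°: ex = (C−B)/|BC| = (0.8298,0.5580); ey = (-0.5580,0.8298)
θ=51°: P = B + 3.02·ex + 1.17·ey = (3.7412,4.9875)
θ=120°: B = A + 3.00·(cos120°, sin120°) = (-1.5000, 2.5981)
θ=120°: |BD| = 10.8167
θ=120°: circle(B,10.00) ∩ circle(D,8.00): a=7.0724, h=7.0697
θ=120°:   candidates: C₊=(7.0635,7.7621) cross=76.471; C₋=(3.6673,-5.9634) cross=-76.471
θ=120°:   branch + wants cross > 0 → take C=(7.0635,7.7621) (cross=76.471)
θ=120°: ex = (C−B)/|BC| = (0.8563,0.5164); ey = (-0.5164,0.8563)
θ=120°: P = B + 3.02·ex + 1.17·ey = (0.4820,5.1595)

θ=51°: 3.74 4.99
θ=120°: 0.48 5.16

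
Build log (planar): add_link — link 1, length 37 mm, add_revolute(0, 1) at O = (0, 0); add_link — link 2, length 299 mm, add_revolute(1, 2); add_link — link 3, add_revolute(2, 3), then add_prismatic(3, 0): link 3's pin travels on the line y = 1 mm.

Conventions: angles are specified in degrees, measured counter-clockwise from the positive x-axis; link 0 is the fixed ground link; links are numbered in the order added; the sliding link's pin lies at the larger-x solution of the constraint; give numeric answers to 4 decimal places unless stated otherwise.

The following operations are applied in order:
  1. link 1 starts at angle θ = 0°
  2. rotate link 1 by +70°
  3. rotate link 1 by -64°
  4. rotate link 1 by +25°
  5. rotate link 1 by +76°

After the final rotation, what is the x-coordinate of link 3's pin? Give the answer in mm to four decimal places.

geometry: r = 37 mm, L = 299 mm, e = 1 mm; θ starts at 0°
rotate link 1 by +70°: θ ← 0° +70° = 70°
rotate link 1 by -64°: θ ← 70° -64° = 6°
rotate link 1 by +25°: θ ← 6° +25° = 31°
rotate link 1 by +76°: θ ← 31° +76° = 107°
crank pin P = (r cos θ, r sin θ) = (-10.817753, 35.383276)
h = r sin θ − e = 35.383276 − 1 = 34.383276
x = r cos θ + √(L² − h²) = -10.817753 + 297.016482 = 286.198729

286.1987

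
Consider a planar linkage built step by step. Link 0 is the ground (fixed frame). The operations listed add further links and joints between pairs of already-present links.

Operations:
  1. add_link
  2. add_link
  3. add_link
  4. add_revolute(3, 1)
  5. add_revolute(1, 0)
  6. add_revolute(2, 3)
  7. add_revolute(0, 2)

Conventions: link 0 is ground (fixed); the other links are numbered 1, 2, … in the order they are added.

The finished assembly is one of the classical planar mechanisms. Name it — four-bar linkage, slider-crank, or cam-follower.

links: 4 (incl. ground); joints: 4 revolute, 0 prismatic, 0 higher (cam) pair, forming one closed loop
4 links in a single 4R loop → four-bar linkage

four-bar linkage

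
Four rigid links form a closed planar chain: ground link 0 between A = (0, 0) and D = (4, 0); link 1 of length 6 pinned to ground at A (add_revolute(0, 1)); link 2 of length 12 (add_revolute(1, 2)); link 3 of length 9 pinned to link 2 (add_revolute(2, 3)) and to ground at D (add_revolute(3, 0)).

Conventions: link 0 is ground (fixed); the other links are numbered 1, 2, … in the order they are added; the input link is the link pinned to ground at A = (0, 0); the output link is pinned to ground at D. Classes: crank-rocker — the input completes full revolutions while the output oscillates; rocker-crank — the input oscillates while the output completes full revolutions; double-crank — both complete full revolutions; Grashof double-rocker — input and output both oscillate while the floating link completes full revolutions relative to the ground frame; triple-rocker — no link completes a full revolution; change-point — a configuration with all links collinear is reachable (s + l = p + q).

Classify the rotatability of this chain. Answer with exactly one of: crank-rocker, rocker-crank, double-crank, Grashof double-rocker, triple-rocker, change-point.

lengths: ground=4, input=6, coupler=12, output=9
sorted: s=4 (shortest), l=12 (longest), p+q=15
s + l = 16 vs p + q = 15
s + l > p + q → non-Grashof → no link fully rotates → triple-rocker

triple-rocker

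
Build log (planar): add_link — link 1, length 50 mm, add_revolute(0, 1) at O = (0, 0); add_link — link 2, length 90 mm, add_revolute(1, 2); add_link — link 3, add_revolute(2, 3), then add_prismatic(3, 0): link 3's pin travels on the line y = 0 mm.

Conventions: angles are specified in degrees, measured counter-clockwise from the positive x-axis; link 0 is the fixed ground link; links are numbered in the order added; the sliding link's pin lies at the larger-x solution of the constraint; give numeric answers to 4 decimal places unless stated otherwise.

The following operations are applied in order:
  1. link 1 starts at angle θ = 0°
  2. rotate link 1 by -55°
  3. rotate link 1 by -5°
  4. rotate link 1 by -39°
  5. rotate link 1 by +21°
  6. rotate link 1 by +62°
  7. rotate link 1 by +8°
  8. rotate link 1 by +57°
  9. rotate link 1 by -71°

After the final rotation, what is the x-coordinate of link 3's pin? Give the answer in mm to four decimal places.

geometry: r = 50 mm, L = 90 mm, e = 0 mm; θ starts at 0°
rotate link 1 by -55°: θ ← 0° -55° = -55°
rotate link 1 by -5°: θ ← -55° -5° = -60°
rotate link 1 by -39°: θ ← -60° -39° = -99°
rotate link 1 by +21°: θ ← -99° +21° = -78°
rotate link 1 by +62°: θ ← -78° +62° = -16°
rotate link 1 by +8°: θ ← -16° +8° = -8°
rotate link 1 by +57°: θ ← -8° +57° = 49°
rotate link 1 by -71°: θ ← 49° -71° = -22°
crank pin P = (r cos θ, r sin θ) = (46.359193, -18.730330)
h = r sin θ − e = -18.730330 − 0 = -18.730330
x = r cos θ + √(L² − h²) = 46.359193 + 88.029397 = 134.388590

134.3886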